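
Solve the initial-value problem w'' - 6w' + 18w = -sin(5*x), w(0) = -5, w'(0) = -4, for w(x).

Characteristic equation r² - 6r + 18 = 0 has discriminant (-6)² - 4·(18) = -36 < 0, so r = 3 ± 3i.
Hence w_h = C1*cos(3*x)*exp(3*x) + C2*exp(3*x)*sin(3*x).
Try w_p = A*cos(5*x) + B*sin(5*x). Substituting and equating the coefficients of cos(5x) and sin(5x) gives A = -30/949, B = 7/949, so w_p = -30*cos(5*x)/949 + 7*sin(5*x)/949.
General solution: w = -30*cos(5*x)/949 + 7*sin(5*x)/949 + C1*cos(3*x)*exp(3*x) + C2*exp(3*x)*sin(3*x).
Apply the initial conditions: w(0) = -30/949 + C1 = -5 and w'(0) = 35/949 + 3*C1 + 3*C2 = -4. Solving gives C1 = -4715/949, C2 = 3438/949.

w = -30*cos(5*x)/949 + 7*sin(5*x)/949 - 4715*cos(3*x)*exp(3*x)/949 + 3438*exp(3*x)*sin(3*x)/949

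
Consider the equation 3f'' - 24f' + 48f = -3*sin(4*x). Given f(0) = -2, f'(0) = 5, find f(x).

Divide through by 3: f'' - 8f' + 16f = -sin(4*x).
Characteristic equation r² - 8r + 16 = 0 has discriminant (-8)² - 4·(16) = 0, so r = 4 is a repeated root.
Hence f_h = (C1 + C2*x)*exp(4*x).
Try f_p = A*cos(4*x) + B*sin(4*x). Substituting and equating the coefficients of cos(4x) and sin(4x) gives A = -1/32, B = 0, so f_p = -cos(4*x)/32.
General solution: f = -cos(4*x)/32 + C1*exp(4*x) + C2*x*exp(4*x).
Apply the initial conditions: f(0) = -1/32 + C1 = -2 and f'(0) = C2 + 4*C1 = 5. Solving gives C1 = -63/32, C2 = 103/8.

f = -63*exp(4*x)/32 - cos(4*x)/32 + 103*x*exp(4*x)/8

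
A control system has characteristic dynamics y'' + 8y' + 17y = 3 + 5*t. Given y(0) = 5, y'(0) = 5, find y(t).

y = 11/289 + 5*t/17 + 1434*cos(t)*exp(-4*t)/289 + 7096*exp(-4*t)*sin(t)/289

Characteristic equation r² + 8r + 17 = 0 has discriminant (8)² - 4·(17) = -4 < 0, so r = -4 ± i.
Hence y_h = C1*cos(t)*exp(-4*t) + C2*exp(-4*t)*sin(t).
For the particular solution try y_p = A0 + A1*t. Substituting and matching coefficients of each power of t gives A0 = 11/289, A1 = 5/17, so y_p = 11/289 + 5*t/17.
General solution: y = 11/289 + 5*t/17 + C1*cos(t)*exp(-4*t) + C2*exp(-4*t)*sin(t).
Apply the initial conditions: y(0) = 11/289 + C1 = 5 and y'(0) = 5/17 + C2 - 4*C1 = 5. Solving gives C1 = 1434/289, C2 = 7096/289.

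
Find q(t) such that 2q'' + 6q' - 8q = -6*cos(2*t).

q = -9*sin(2*t)/50 + 6*cos(2*t)/25 + C1*exp(t) + C2*exp(-4*t)

Divide through by 2: q'' + 3q' - 4q = -3*cos(2*t).
Characteristic equation r² + 3r - 4 = 0 factors as (r - 1)(r + 4) = 0, so r = 1, -4.
Hence q_h = C1*exp(t) + C2*exp(-4*t).
Try q_p = A*cos(2*t) + B*sin(2*t). Substituting and equating the coefficients of cos(2t) and sin(2t) gives A = 6/25, B = -9/50, so q_p = -9*sin(2*t)/50 + 6*cos(2*t)/25.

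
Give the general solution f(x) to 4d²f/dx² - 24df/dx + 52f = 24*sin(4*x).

Divide through by 4: f'' - 6f' + 13f = 6*sin(4*x).
Characteristic equation r² - 6r + 13 = 0 has discriminant (-6)² - 4·(13) = -16 < 0, so r = 3 ± 2i.
Hence f_h = C1*cos(2*x)*exp(3*x) + C2*exp(3*x)*sin(2*x).
Try f_p = A*cos(4*x) + B*sin(4*x). Substituting and equating the coefficients of cos(4x) and sin(4x) gives A = 16/65, B = -2/65, so f_p = -2*sin(4*x)/65 + 16*cos(4*x)/65.

f = -2*sin(4*x)/65 + 16*cos(4*x)/65 + C1*cos(2*x)*exp(3*x) + C2*exp(3*x)*sin(2*x)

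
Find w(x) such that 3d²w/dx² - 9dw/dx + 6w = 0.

w = C1*exp(2*x) + C2*exp(x)

Divide through by 3: w'' - 3w' + 2w = 0.
Characteristic equation r² - 3r + 2 = 0 factors as (r - 2)(r - 1) = 0, so r = 2, 1.
Hence w_h = C1*exp(2*x) + C2*exp(x).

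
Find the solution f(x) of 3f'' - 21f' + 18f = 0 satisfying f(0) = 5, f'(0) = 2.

f = -3*exp(6*x)/5 + 28*exp(x)/5

Divide through by 3: f'' - 7f' + 6f = 0.
Characteristic equation r² - 7r + 6 = 0 factors as (r - 1)(r - 6) = 0, so r = 1, 6.
Hence f_h = C1*exp(x) + C2*exp(6*x).
Apply the initial conditions: f(0) = C1 + C2 = 5 and f'(0) = C1 + 6*C2 = 2. Solving gives C1 = 28/5, C2 = -3/5.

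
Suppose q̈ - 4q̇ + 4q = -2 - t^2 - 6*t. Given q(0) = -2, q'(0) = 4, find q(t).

q = -19/8 - 2*t - t**2/4 + 3*exp(2*t)/8 + 21*t*exp(2*t)/4

Characteristic equation r² - 4r + 4 = 0 has discriminant (-4)² - 4·(4) = 0, so r = 2 is a repeated root.
Hence q_h = (C1 + C2*t)*exp(2*t).
For the particular solution try q_p = A0 + A1*t + A2*t^2. Substituting and matching coefficients of each power of t gives A0 = -19/8, A1 = -2, A2 = -1/4, so q_p = -19/8 - 2*t - t^2/4.
General solution: q = -19/8 - 2*t - t^2/4 + C1*exp(2*t) + C2*t*exp(2*t).
Apply the initial conditions: q(0) = -19/8 + C1 = -2 and q'(0) = -2 + C2 + 2*C1 = 4. Solving gives C1 = 3/8, C2 = 21/4.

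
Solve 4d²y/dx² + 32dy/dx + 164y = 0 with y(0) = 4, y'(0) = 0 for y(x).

y = 4*cos(5*x)*exp(-4*x) + 16*exp(-4*x)*sin(5*x)/5

Divide through by 4: y'' + 8y' + 41y = 0.
Characteristic equation r² + 8r + 41 = 0 has discriminant (8)² - 4·(41) = -100 < 0, so r = -4 ± 5i.
Hence y_h = C1*cos(5*x)*exp(-4*x) + C2*exp(-4*x)*sin(5*x).
Apply the initial conditions: y(0) = C1 = 4 and y'(0) = -4*C1 + 5*C2 = 0. Solving gives C1 = 4, C2 = 16/5.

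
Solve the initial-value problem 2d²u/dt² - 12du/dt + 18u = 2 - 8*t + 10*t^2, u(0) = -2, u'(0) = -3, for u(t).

u = 5/27 - 59*exp(3*t)/27 + 5*t**2/9 + 8*t/27 + 88*t*exp(3*t)/27

Divide through by 2: u'' - 6u' + 9u = 1 - 4*t + 5*t^2.
Characteristic equation r² - 6r + 9 = 0 has discriminant (-6)² - 4·(9) = 0, so r = 3 is a repeated root.
Hence u_h = (C1 + C2*t)*exp(3*t).
For the particular solution try u_p = A0 + A1*t + A2*t^2. Substituting and matching coefficients of each power of t gives A0 = 5/27, A1 = 8/27, A2 = 5/9, so u_p = 5/27 + 5*t^2/9 + 8*t/27.
General solution: u = 5/27 + 5*t^2/9 + 8*t/27 + C1*exp(3*t) + C2*t*exp(3*t).
Apply the initial conditions: u(0) = 5/27 + C1 = -2 and u'(0) = 8/27 + C2 + 3*C1 = -3. Solving gives C1 = -59/27, C2 = 88/27.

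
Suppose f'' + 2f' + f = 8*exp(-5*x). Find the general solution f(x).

f = exp(-5*x)/2 + C1*exp(-x) + C2*x*exp(-x)

Characteristic equation r² + 2r + 1 = 0 has discriminant (2)² - 4·(1) = 0, so r = -1 is a repeated root.
Hence f_h = (C1 + C2*x)*exp(-x).
Try f_p = A*exp(-5*x). Substituting into the equation and dividing by exp(-5*x) gives A = 1/2, so f_p = exp(-5*x)/2.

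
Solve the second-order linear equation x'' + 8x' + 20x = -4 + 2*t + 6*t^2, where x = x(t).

Characteristic equation r² + 8r + 20 = 0 has discriminant (8)² - 4·(20) = -16 < 0, so r = -4 ± 2i.
Hence x_h = C1*cos(2*t)*exp(-4*t) + C2*exp(-4*t)*sin(2*t).
For the particular solution try x_p = A0 + A1*t + A2*t^2. Substituting and matching coefficients of each power of t gives A0 = -87/500, A1 = -7/50, A2 = 3/10, so x_p = -87/500 - 7*t/50 + 3*t^2/10.

x = -87/500 - 7*t/50 + 3*t**2/10 + C1*cos(2*t)*exp(-4*t) + C2*exp(-4*t)*sin(2*t)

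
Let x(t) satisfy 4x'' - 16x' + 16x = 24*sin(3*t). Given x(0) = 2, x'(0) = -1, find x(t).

x = -30*sin(3*t)/169 + 72*cos(3*t)/169 + 266*exp(2*t)/169 - 47*t*exp(2*t)/13

Divide through by 4: x'' - 4x' + 4x = 6*sin(3*t).
Characteristic equation r² - 4r + 4 = 0 has discriminant (-4)² - 4·(4) = 0, so r = 2 is a repeated root.
Hence x_h = (C1 + C2*t)*exp(2*t).
Try x_p = A*cos(3*t) + B*sin(3*t). Substituting and equating the coefficients of cos(3t) and sin(3t) gives A = 72/169, B = -30/169, so x_p = -30*sin(3*t)/169 + 72*cos(3*t)/169.
General solution: x = -30*sin(3*t)/169 + 72*cos(3*t)/169 + C1*exp(2*t) + C2*t*exp(2*t).
Apply the initial conditions: x(0) = 72/169 + C1 = 2 and x'(0) = -90/169 + C2 + 2*C1 = -1. Solving gives C1 = 266/169, C2 = -47/13.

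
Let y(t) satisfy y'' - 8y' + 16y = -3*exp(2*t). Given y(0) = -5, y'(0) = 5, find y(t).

y = -17*exp(4*t)/4 - 3*exp(2*t)/4 + 47*t*exp(4*t)/2

Characteristic equation r² - 8r + 16 = 0 has discriminant (-8)² - 4·(16) = 0, so r = 4 is a repeated root.
Hence y_h = (C1 + C2*t)*exp(4*t).
Try y_p = A*exp(2*t). Substituting into the equation and dividing by exp(2*t) gives A = -3/4, so y_p = -3*exp(2*t)/4.
General solution: y = -3*exp(2*t)/4 + C1*exp(4*t) + C2*t*exp(4*t).
Apply the initial conditions: y(0) = -3/4 + C1 = -5 and y'(0) = -3/2 + C2 + 4*C1 = 5. Solving gives C1 = -17/4, C2 = 47/2.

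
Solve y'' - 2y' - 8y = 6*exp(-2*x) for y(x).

Characteristic equation r² - 2r - 8 = 0 factors as (r - 4)(r + 2) = 0, so r = 4, -2.
Hence y_h = C1*exp(4*x) + C2*exp(-2*x).
Since exp(-2*x) solves the homogeneous equation (r = -2 is a root of multiplicity 1), multiply the trial by x. Try y_p = A*x*exp(-2*x). Substituting into the equation and dividing by exp(-2*x) gives A = -1, so y_p = -x*exp(-2*x).

y = C1*exp(4*x) + C2*exp(-2*x) - x*exp(-2*x)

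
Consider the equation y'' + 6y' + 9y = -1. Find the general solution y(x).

Characteristic equation r² + 6r + 9 = 0 has discriminant (6)² - 4·(9) = 0, so r = -3 is a repeated root.
Hence y_h = (C1 + C2*x)*exp(-3*x).
For the particular solution try y_p = A0. Substituting and matching coefficients of each power of x gives A0 = -1/9, so y_p = -1/9.

y = -1/9 + C1*exp(-3*x) + C2*x*exp(-3*x)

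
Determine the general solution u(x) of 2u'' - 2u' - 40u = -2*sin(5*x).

u = -cos(5*x)/410 + 9*sin(5*x)/410 + C1*exp(5*x) + C2*exp(-4*x)

Divide through by 2: u'' - u' - 20u = -sin(5*x).
Characteristic equation r² - r - 20 = 0 factors as (r - 5)(r + 4) = 0, so r = 5, -4.
Hence u_h = C1*exp(5*x) + C2*exp(-4*x).
Try u_p = A*cos(5*x) + B*sin(5*x). Substituting and equating the coefficients of cos(5x) and sin(5x) gives A = -1/410, B = 9/410, so u_p = -cos(5*x)/410 + 9*sin(5*x)/410.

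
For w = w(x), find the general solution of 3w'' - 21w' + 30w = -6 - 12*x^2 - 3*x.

Divide through by 3: w'' - 7w' + 10w = -2 - x - 4*x^2.
Characteristic equation r² - 7r + 10 = 0 factors as (r - 5)(r - 2) = 0, so r = 5, 2.
Hence w_h = C1*exp(5*x) + C2*exp(2*x).
For the particular solution try w_p = A0 + A1*x + A2*x^2. Substituting and matching coefficients of each power of x gives A0 = -291/500, A1 = -33/50, A2 = -2/5, so w_p = -291/500 - 33*x/50 - 2*x^2/5.

w = -291/500 - 33*x/50 - 2*x**2/5 + C1*exp(5*x) + C2*exp(2*x)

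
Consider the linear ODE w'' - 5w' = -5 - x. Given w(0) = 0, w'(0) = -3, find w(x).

w = 101/125 - 101*exp(5*x)/125 + x**2/10 + 26*x/25

Characteristic equation r² - 5r = 0 factors as (r - 5)r = 0, so r = 5, 0.
Hence w_h = C1*exp(5*x) + C2.
Since 0 is a characteristic root (multiplicity 1), multiply the polynomial trial by x: try w_p = x*(A0 + A1*x). Substituting and matching coefficients of each power of x gives A0 = 26/25, A1 = 1/10, so w_p = x^2/10 + 26*x/25.
General solution: w = C2 + x^2/10 + 26*x/25 + C1*exp(5*x).
Apply the initial conditions: w(0) = C1 + C2 = 0 and w'(0) = 26/25 + 5*C1 = -3. Solving gives C1 = -101/125, C2 = 101/125.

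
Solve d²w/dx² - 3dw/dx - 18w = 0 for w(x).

w = C1*exp(6*x) + C2*exp(-3*x)

Characteristic equation r² - 3r - 18 = 0 factors as (r - 6)(r + 3) = 0, so r = 6, -3.
Hence w_h = C1*exp(6*x) + C2*exp(-3*x).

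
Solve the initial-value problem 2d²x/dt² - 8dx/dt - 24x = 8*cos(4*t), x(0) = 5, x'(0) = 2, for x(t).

x = -7*cos(4*t)/65 - 4*sin(4*t)/65 + 71*exp(-2*t)/20 + 81*exp(6*t)/52

Divide through by 2: x'' - 4x' - 12x = 4*cos(4*t).
Characteristic equation r² - 4r - 12 = 0 factors as (r - 6)(r + 2) = 0, so r = 6, -2.
Hence x_h = C1*exp(6*t) + C2*exp(-2*t).
Try x_p = A*cos(4*t) + B*sin(4*t). Substituting and equating the coefficients of cos(4t) and sin(4t) gives A = -7/65, B = -4/65, so x_p = -7*cos(4*t)/65 - 4*sin(4*t)/65.
General solution: x = -7*cos(4*t)/65 - 4*sin(4*t)/65 + C1*exp(6*t) + C2*exp(-2*t).
Apply the initial conditions: x(0) = -7/65 + C1 + C2 = 5 and x'(0) = -16/65 - 2*C2 + 6*C1 = 2. Solving gives C1 = 81/52, C2 = 71/20.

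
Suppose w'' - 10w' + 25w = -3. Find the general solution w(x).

w = -3/25 + C1*exp(5*x) + C2*x*exp(5*x)

Characteristic equation r² - 10r + 25 = 0 has discriminant (-10)² - 4·(25) = 0, so r = 5 is a repeated root.
Hence w_h = (C1 + C2*x)*exp(5*x).
For the particular solution try w_p = A0. Substituting and matching coefficients of each power of x gives A0 = -3/25, so w_p = -3/25.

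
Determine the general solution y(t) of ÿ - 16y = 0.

y = C1*exp(4*t) + C2*exp(-4*t)

Characteristic equation r² - 16 = 0 factors as (r - 4)(r + 4) = 0, so r = 4, -4.
Hence y_h = C1*exp(4*t) + C2*exp(-4*t).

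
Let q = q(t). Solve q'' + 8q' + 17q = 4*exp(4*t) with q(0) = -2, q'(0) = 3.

q = 4*exp(4*t)/65 - 357*exp(-4*t)*sin(t)/65 - 134*cos(t)*exp(-4*t)/65

Characteristic equation r² + 8r + 17 = 0 has discriminant (8)² - 4·(17) = -4 < 0, so r = -4 ± i.
Hence q_h = C1*cos(t)*exp(-4*t) + C2*exp(-4*t)*sin(t).
Try q_p = A*exp(4*t). Substituting into the equation and dividing by exp(4*t) gives A = 4/65, so q_p = 4*exp(4*t)/65.
General solution: q = 4*exp(4*t)/65 + C1*cos(t)*exp(-4*t) + C2*exp(-4*t)*sin(t).
Apply the initial conditions: q(0) = 4/65 + C1 = -2 and q'(0) = 16/65 + C2 - 4*C1 = 3. Solving gives C1 = -134/65, C2 = -357/65.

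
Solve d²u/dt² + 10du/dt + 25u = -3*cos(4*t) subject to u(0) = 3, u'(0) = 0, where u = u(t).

u = -120*sin(4*t)/1681 - 27*cos(4*t)/1681 + 5070*exp(-5*t)/1681 + 630*t*exp(-5*t)/41

Characteristic equation r² + 10r + 25 = 0 has discriminant (10)² - 4·(25) = 0, so r = -5 is a repeated root.
Hence u_h = (C1 + C2*t)*exp(-5*t).
Try u_p = A*cos(4*t) + B*sin(4*t). Substituting and equating the coefficients of cos(4t) and sin(4t) gives A = -27/1681, B = -120/1681, so u_p = -120*sin(4*t)/1681 - 27*cos(4*t)/1681.
General solution: u = -120*sin(4*t)/1681 - 27*cos(4*t)/1681 + C1*exp(-5*t) + C2*t*exp(-5*t).
Apply the initial conditions: u(0) = -27/1681 + C1 = 3 and u'(0) = -480/1681 + C2 - 5*C1 = 0. Solving gives C1 = 5070/1681, C2 = 630/41.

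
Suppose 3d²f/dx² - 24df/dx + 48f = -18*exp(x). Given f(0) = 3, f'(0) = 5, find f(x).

f = -2*exp(x)/3 + 11*exp(4*x)/3 - 9*x*exp(4*x)

Divide through by 3: f'' - 8f' + 16f = -6*exp(x).
Characteristic equation r² - 8r + 16 = 0 has discriminant (-8)² - 4·(16) = 0, so r = 4 is a repeated root.
Hence f_h = (C1 + C2*x)*exp(4*x).
Try f_p = A*exp(x). Substituting into the equation and dividing by exp(x) gives A = -2/3, so f_p = -2*exp(x)/3.
General solution: f = -2*exp(x)/3 + C1*exp(4*x) + C2*x*exp(4*x).
Apply the initial conditions: f(0) = -2/3 + C1 = 3 and f'(0) = -2/3 + C2 + 4*C1 = 5. Solving gives C1 = 11/3, C2 = -9.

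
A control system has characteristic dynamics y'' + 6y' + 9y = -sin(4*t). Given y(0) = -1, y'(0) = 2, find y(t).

Characteristic equation r² + 6r + 9 = 0 has discriminant (6)² - 4·(9) = 0, so r = -3 is a repeated root.
Hence y_h = (C1 + C2*t)*exp(-3*t).
Try y_p = A*cos(4*t) + B*sin(4*t). Substituting and equating the coefficients of cos(4t) and sin(4t) gives A = 24/625, B = 7/625, so y_p = 7*sin(4*t)/625 + 24*cos(4*t)/625.
General solution: y = 7*sin(4*t)/625 + 24*cos(4*t)/625 + C1*exp(-3*t) + C2*t*exp(-3*t).
Apply the initial conditions: y(0) = 24/625 + C1 = -1 and y'(0) = 28/625 + C2 - 3*C1 = 2. Solving gives C1 = -649/625, C2 = -29/25.

y = -649*exp(-3*t)/625 + 7*sin(4*t)/625 + 24*cos(4*t)/625 - 29*t*exp(-3*t)/25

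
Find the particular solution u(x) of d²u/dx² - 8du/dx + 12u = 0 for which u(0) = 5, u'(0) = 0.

u = -5*exp(6*x)/2 + 15*exp(2*x)/2

Characteristic equation r² - 8r + 12 = 0 factors as (r - 6)(r - 2) = 0, so r = 6, 2.
Hence u_h = C1*exp(6*x) + C2*exp(2*x).
Apply the initial conditions: u(0) = C1 + C2 = 5 and u'(0) = 2*C2 + 6*C1 = 0. Solving gives C1 = -5/2, C2 = 15/2.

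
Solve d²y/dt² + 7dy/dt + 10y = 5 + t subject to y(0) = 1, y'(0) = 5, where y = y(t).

Characteristic equation r² + 7r + 10 = 0 factors as (r + 2)(r + 5) = 0, so r = -2, -5.
Hence y_h = C1*exp(-2*t) + C2*exp(-5*t).
For the particular solution try y_p = A0 + A1*t. Substituting and matching coefficients of each power of t gives A0 = 43/100, A1 = 1/10, so y_p = 43/100 + t/10.
General solution: y = 43/100 + t/10 + C1*exp(-2*t) + C2*exp(-5*t).
Apply the initial conditions: y(0) = 43/100 + C1 + C2 = 1 and y'(0) = 1/10 - 5*C2 - 2*C1 = 5. Solving gives C1 = 31/12, C2 = -151/75.

y = 43/100 - 151*exp(-5*t)/75 + t/10 + 31*exp(-2*t)/12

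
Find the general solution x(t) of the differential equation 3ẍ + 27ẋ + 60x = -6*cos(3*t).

Divide through by 3: x'' + 9x' + 20x = -2*cos(3*t).
Characteristic equation r² + 9r + 20 = 0 factors as (r + 4)(r + 5) = 0, so r = -4, -5.
Hence x_h = C1*exp(-4*t) + C2*exp(-5*t).
Try x_p = A*cos(3*t) + B*sin(3*t). Substituting and equating the coefficients of cos(3t) and sin(3t) gives A = -11/425, B = -27/425, so x_p = -27*sin(3*t)/425 - 11*cos(3*t)/425.

x = -27*sin(3*t)/425 - 11*cos(3*t)/425 + C1*exp(-4*t) + C2*exp(-5*t)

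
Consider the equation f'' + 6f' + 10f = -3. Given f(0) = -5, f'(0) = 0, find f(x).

f = -3/10 - 141*exp(-3*x)*sin(x)/10 - 47*cos(x)*exp(-3*x)/10

Characteristic equation r² + 6r + 10 = 0 has discriminant (6)² - 4·(10) = -4 < 0, so r = -3 ± i.
Hence f_h = C1*cos(x)*exp(-3*x) + C2*exp(-3*x)*sin(x).
For the particular solution try f_p = A0. Substituting and matching coefficients of each power of x gives A0 = -3/10, so f_p = -3/10.
General solution: f = -3/10 + C1*cos(x)*exp(-3*x) + C2*exp(-3*x)*sin(x).
Apply the initial conditions: f(0) = -3/10 + C1 = -5 and f'(0) = C2 - 3*C1 = 0. Solving gives C1 = -47/10, C2 = -141/10.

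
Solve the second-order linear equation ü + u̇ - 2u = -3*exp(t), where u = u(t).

u = C1*exp(-2*t) + C2*exp(t) - t*exp(t)

Characteristic equation r² + r - 2 = 0 factors as (r + 2)(r - 1) = 0, so r = -2, 1.
Hence u_h = C1*exp(-2*t) + C2*exp(t).
Since exp(t) solves the homogeneous equation (r = 1 is a root of multiplicity 1), multiply the trial by t. Try u_p = A*t*exp(t). Substituting into the equation and dividing by exp(t) gives A = -1, so u_p = -t*exp(t).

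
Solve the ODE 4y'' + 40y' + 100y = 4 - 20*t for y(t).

y = 3/25 - t/5 + C1*exp(-5*t) + C2*t*exp(-5*t)

Divide through by 4: y'' + 10y' + 25y = 1 - 5*t.
Characteristic equation r² + 10r + 25 = 0 has discriminant (10)² - 4·(25) = 0, so r = -5 is a repeated root.
Hence y_h = (C1 + C2*t)*exp(-5*t).
For the particular solution try y_p = A0 + A1*t. Substituting and matching coefficients of each power of t gives A0 = 3/25, A1 = -1/5, so y_p = 3/25 - t/5.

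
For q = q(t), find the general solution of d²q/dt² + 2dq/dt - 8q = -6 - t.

Characteristic equation r² + 2r - 8 = 0 factors as (r + 4)(r - 2) = 0, so r = -4, 2.
Hence q_h = C1*exp(-4*t) + C2*exp(2*t).
For the particular solution try q_p = A0 + A1*t. Substituting and matching coefficients of each power of t gives A0 = 25/32, A1 = 1/8, so q_p = 25/32 + t/8.

q = 25/32 + t/8 + C1*exp(-4*t) + C2*exp(2*t)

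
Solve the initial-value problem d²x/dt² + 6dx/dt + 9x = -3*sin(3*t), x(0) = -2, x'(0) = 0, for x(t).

Characteristic equation r² + 6r + 9 = 0 has discriminant (6)² - 4·(9) = 0, so r = -3 is a repeated root.
Hence x_h = (C1 + C2*t)*exp(-3*t).
Try x_p = A*cos(3*t) + B*sin(3*t). Substituting and equating the coefficients of cos(3t) and sin(3t) gives A = 1/6, B = 0, so x_p = cos(3*t)/6.
General solution: x = cos(3*t)/6 + C1*exp(-3*t) + C2*t*exp(-3*t).
Apply the initial conditions: x(0) = 1/6 + C1 = -2 and x'(0) = C2 - 3*C1 = 0. Solving gives C1 = -13/6, C2 = -13/2.

x = -13*exp(-3*t)/6 + cos(3*t)/6 - 13*t*exp(-3*t)/2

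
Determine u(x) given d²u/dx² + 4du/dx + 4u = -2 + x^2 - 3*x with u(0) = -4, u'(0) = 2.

Characteristic equation r² + 4r + 4 = 0 has discriminant (4)² - 4·(4) = 0, so r = -2 is a repeated root.
Hence u_h = (C1 + C2*x)*exp(-2*x).
For the particular solution try u_p = A0 + A1*x + A2*x^2. Substituting and matching coefficients of each power of x gives A0 = 5/8, A1 = -5/4, A2 = 1/4, so u_p = 5/8 - 5*x/4 + x^2/4.
General solution: u = 5/8 - 5*x/4 + x^2/4 + C1*exp(-2*x) + C2*x*exp(-2*x).
Apply the initial conditions: u(0) = 5/8 + C1 = -4 and u'(0) = -5/4 + C2 - 2*C1 = 2. Solving gives C1 = -37/8, C2 = -6.

u = 5/8 - 37*exp(-2*x)/8 - 5*x/4 + x**2/4 - 6*x*exp(-2*x)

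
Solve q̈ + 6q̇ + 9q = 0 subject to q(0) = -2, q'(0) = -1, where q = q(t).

Characteristic equation r² + 6r + 9 = 0 has discriminant (6)² - 4·(9) = 0, so r = -3 is a repeated root.
Hence q_h = (C1 + C2*t)*exp(-3*t).
Apply the initial conditions: q(0) = C1 = -2 and q'(0) = C2 - 3*C1 = -1. Solving gives C1 = -2, C2 = -7.

q = -2*exp(-3*t) - 7*t*exp(-3*t)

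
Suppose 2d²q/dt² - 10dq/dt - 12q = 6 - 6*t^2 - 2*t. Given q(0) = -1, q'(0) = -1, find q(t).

q = 2/9 + t**2/2 - exp(-t) - 2*t/3 - 2*exp(6*t)/9

Divide through by 2: q'' - 5q' - 6q = 3 - t - 3*t^2.
Characteristic equation r² - 5r - 6 = 0 factors as (r + 1)(r - 6) = 0, so r = -1, 6.
Hence q_h = C1*exp(-t) + C2*exp(6*t).
For the particular solution try q_p = A0 + A1*t + A2*t^2. Substituting and matching coefficients of each power of t gives A0 = 2/9, A1 = -2/3, A2 = 1/2, so q_p = 2/9 + t^2/2 - 2*t/3.
General solution: q = 2/9 + t^2/2 - 2*t/3 + C1*exp(-t) + C2*exp(6*t).
Apply the initial conditions: q(0) = 2/9 + C1 + C2 = -1 and q'(0) = -2/3 - C1 + 6*C2 = -1. Solving gives C1 = -1, C2 = -2/9.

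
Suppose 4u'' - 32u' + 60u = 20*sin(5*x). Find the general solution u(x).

u = -sin(5*x)/34 + 2*cos(5*x)/17 + C1*exp(3*x) + C2*exp(5*x)

Divide through by 4: u'' - 8u' + 15u = 5*sin(5*x).
Characteristic equation r² - 8r + 15 = 0 factors as (r - 3)(r - 5) = 0, so r = 3, 5.
Hence u_h = C1*exp(3*x) + C2*exp(5*x).
Try u_p = A*cos(5*x) + B*sin(5*x). Substituting and equating the coefficients of cos(5x) and sin(5x) gives A = 2/17, B = -1/34, so u_p = -sin(5*x)/34 + 2*cos(5*x)/17.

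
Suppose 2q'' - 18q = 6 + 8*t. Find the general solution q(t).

Divide through by 2: q'' - 9q = 3 + 4*t.
Characteristic equation r² - 9 = 0 factors as (r - 3)(r + 3) = 0, so r = 3, -3.
Hence q_h = C1*exp(3*t) + C2*exp(-3*t).
For the particular solution try q_p = A0 + A1*t. Substituting and matching coefficients of each power of t gives A0 = -1/3, A1 = -4/9, so q_p = -1/3 - 4*t/9.

q = -1/3 - 4*t/9 + C1*exp(3*t) + C2*exp(-3*t)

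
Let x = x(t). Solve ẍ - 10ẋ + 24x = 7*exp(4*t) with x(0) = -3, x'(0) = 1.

x = -45*exp(4*t)/4 + 33*exp(6*t)/4 - 7*t*exp(4*t)/2

Characteristic equation r² - 10r + 24 = 0 factors as (r - 6)(r - 4) = 0, so r = 6, 4.
Hence x_h = C1*exp(6*t) + C2*exp(4*t).
Since exp(4*t) solves the homogeneous equation (r = 4 is a root of multiplicity 1), multiply the trial by t. Try x_p = A*t*exp(4*t). Substituting into the equation and dividing by exp(4*t) gives A = -7/2, so x_p = -7*t*exp(4*t)/2.
General solution: x = C1*exp(6*t) + C2*exp(4*t) - 7*t*exp(4*t)/2.
Apply the initial conditions: x(0) = C1 + C2 = -3 and x'(0) = -7/2 + 4*C2 + 6*C1 = 1. Solving gives C1 = 33/4, C2 = -45/4.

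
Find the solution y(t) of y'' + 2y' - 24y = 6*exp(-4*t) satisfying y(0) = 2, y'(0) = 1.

Characteristic equation r² + 2r - 24 = 0 factors as (r + 6)(r - 4) = 0, so r = -6, 4.
Hence y_h = C1*exp(-6*t) + C2*exp(4*t).
Try y_p = A*exp(-4*t). Substituting into the equation and dividing by exp(-4*t) gives A = -3/8, so y_p = -3*exp(-4*t)/8.
General solution: y = -3*exp(-4*t)/8 + C1*exp(-6*t) + C2*exp(4*t).
Apply the initial conditions: y(0) = -3/8 + C1 + C2 = 2 and y'(0) = 3/2 - 6*C1 + 4*C2 = 1. Solving gives C1 = 1, C2 = 11/8.

y = -3*exp(-4*t)/8 + 11*exp(4*t)/8 + exp(-6*t)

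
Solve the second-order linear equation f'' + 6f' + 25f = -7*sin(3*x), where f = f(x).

Characteristic equation r² + 6r + 25 = 0 has discriminant (6)² - 4·(25) = -64 < 0, so r = -3 ± 4i.
Hence f_h = C1*cos(4*x)*exp(-3*x) + C2*exp(-3*x)*sin(4*x).
Try f_p = A*cos(3*x) + B*sin(3*x). Substituting and equating the coefficients of cos(3x) and sin(3x) gives A = 63/290, B = -28/145, so f_p = -28*sin(3*x)/145 + 63*cos(3*x)/290.

f = -28*sin(3*x)/145 + 63*cos(3*x)/290 + C1*cos(4*x)*exp(-3*x) + C2*exp(-3*x)*sin(4*x)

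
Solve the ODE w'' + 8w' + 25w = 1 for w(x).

w = 1/25 + C1*cos(3*x)*exp(-4*x) + C2*exp(-4*x)*sin(3*x)

Characteristic equation r² + 8r + 25 = 0 has discriminant (8)² - 4·(25) = -36 < 0, so r = -4 ± 3i.
Hence w_h = C1*cos(3*x)*exp(-4*x) + C2*exp(-4*x)*sin(3*x).
For the particular solution try w_p = A0. Substituting and matching coefficients of each power of x gives A0 = 1/25, so w_p = 1/25.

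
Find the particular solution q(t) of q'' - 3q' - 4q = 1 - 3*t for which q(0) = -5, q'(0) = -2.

Characteristic equation r² - 3r - 4 = 0 factors as (r + 1)(r - 4) = 0, so r = -1, 4.
Hence q_h = C1*exp(-t) + C2*exp(4*t).
For the particular solution try q_p = A0 + A1*t. Substituting and matching coefficients of each power of t gives A0 = -13/16, A1 = 3/4, so q_p = -13/16 + 3*t/4.
General solution: q = -13/16 + 3*t/4 + C1*exp(-t) + C2*exp(4*t).
Apply the initial conditions: q(0) = -13/16 + C1 + C2 = -5 and q'(0) = 3/4 - C1 + 4*C2 = -2. Solving gives C1 = -14/5, C2 = -111/80.

q = -13/16 - 111*exp(4*t)/80 - 14*exp(-t)/5 + 3*t/4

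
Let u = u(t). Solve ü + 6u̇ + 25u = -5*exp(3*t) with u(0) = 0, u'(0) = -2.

u = -5*exp(3*t)/52 - 37*exp(-3*t)*sin(4*t)/104 + 5*cos(4*t)*exp(-3*t)/52

Characteristic equation r² + 6r + 25 = 0 has discriminant (6)² - 4·(25) = -64 < 0, so r = -3 ± 4i.
Hence u_h = C1*cos(4*t)*exp(-3*t) + C2*exp(-3*t)*sin(4*t).
Try u_p = A*exp(3*t). Substituting into the equation and dividing by exp(3*t) gives A = -5/52, so u_p = -5*exp(3*t)/52.
General solution: u = -5*exp(3*t)/52 + C1*cos(4*t)*exp(-3*t) + C2*exp(-3*t)*sin(4*t).
Apply the initial conditions: u(0) = -5/52 + C1 = 0 and u'(0) = -15/52 - 3*C1 + 4*C2 = -2. Solving gives C1 = 5/52, C2 = -37/104.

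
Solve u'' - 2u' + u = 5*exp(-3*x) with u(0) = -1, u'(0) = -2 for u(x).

u = -21*exp(x)/16 + 5*exp(-3*x)/16 + x*exp(x)/4

Characteristic equation r² - 2r + 1 = 0 has discriminant (-2)² - 4·(1) = 0, so r = 1 is a repeated root.
Hence u_h = (C1 + C2*x)*exp(x).
Try u_p = A*exp(-3*x). Substituting into the equation and dividing by exp(-3*x) gives A = 5/16, so u_p = 5*exp(-3*x)/16.
General solution: u = 5*exp(-3*x)/16 + C1*exp(x) + C2*x*exp(x).
Apply the initial conditions: u(0) = 5/16 + C1 = -1 and u'(0) = -15/16 + C1 + C2 = -2. Solving gives C1 = -21/16, C2 = 1/4.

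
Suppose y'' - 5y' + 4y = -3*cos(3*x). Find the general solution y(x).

y = 3*cos(3*x)/50 + 9*sin(3*x)/50 + C1*exp(x) + C2*exp(4*x)

Characteristic equation r² - 5r + 4 = 0 factors as (r - 1)(r - 4) = 0, so r = 1, 4.
Hence y_h = C1*exp(x) + C2*exp(4*x).
Try y_p = A*cos(3*x) + B*sin(3*x). Substituting and equating the coefficients of cos(3x) and sin(3x) gives A = 3/50, B = 9/50, so y_p = 3*cos(3*x)/50 + 9*sin(3*x)/50.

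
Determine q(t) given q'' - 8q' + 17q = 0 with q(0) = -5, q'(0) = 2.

q = -5*cos(t)*exp(4*t) + 22*exp(4*t)*sin(t)

Characteristic equation r² - 8r + 17 = 0 has discriminant (-8)² - 4·(17) = -4 < 0, so r = 4 ± i.
Hence q_h = C1*cos(t)*exp(4*t) + C2*exp(4*t)*sin(t).
Apply the initial conditions: q(0) = C1 = -5 and q'(0) = C2 + 4*C1 = 2. Solving gives C1 = -5, C2 = 22.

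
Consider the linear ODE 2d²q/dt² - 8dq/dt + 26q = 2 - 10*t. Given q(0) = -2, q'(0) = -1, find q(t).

Divide through by 2: q'' - 4q' + 13q = 1 - 5*t.
Characteristic equation r² - 4r + 13 = 0 has discriminant (-4)² - 4·(13) = -36 < 0, so r = 2 ± 3i.
Hence q_h = C1*cos(3*t)*exp(2*t) + C2*exp(2*t)*sin(3*t).
For the particular solution try q_p = A0 + A1*t. Substituting and matching coefficients of each power of t gives A0 = -7/169, A1 = -5/13, so q_p = -7/169 - 5*t/13.
General solution: q = -7/169 - 5*t/13 + C1*cos(3*t)*exp(2*t) + C2*exp(2*t)*sin(3*t).
Apply the initial conditions: q(0) = -7/169 + C1 = -2 and q'(0) = -5/13 + 2*C1 + 3*C2 = -1. Solving gives C1 = -331/169, C2 = 186/169.

q = -7/169 - 5*t/13 - 331*cos(3*t)*exp(2*t)/169 + 186*exp(2*t)*sin(3*t)/169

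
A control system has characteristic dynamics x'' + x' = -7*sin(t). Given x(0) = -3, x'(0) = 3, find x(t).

x = -7 + exp(-t)/2 + 7*cos(t)/2 + 7*sin(t)/2

Characteristic equation r² + r = 0 factors as (r + 1)r = 0, so r = -1, 0.
Hence x_h = C1*exp(-t) + C2.
Try x_p = A*cos(t) + B*sin(t). Substituting and equating the coefficients of cos(t) and sin(t) gives A = 7/2, B = 7/2, so x_p = 7*cos(t)/2 + 7*sin(t)/2.
General solution: x = C2 + 7*cos(t)/2 + 7*sin(t)/2 + C1*exp(-t).
Apply the initial conditions: x(0) = 7/2 + C1 + C2 = -3 and x'(0) = 7/2 - C1 = 3. Solving gives C1 = 1/2, C2 = -7.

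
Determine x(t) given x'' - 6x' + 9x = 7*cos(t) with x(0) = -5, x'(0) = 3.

x = -139*exp(3*t)/25 - 21*sin(t)/50 + 14*cos(t)/25 + 201*t*exp(3*t)/10

Characteristic equation r² - 6r + 9 = 0 has discriminant (-6)² - 4·(9) = 0, so r = 3 is a repeated root.
Hence x_h = (C1 + C2*t)*exp(3*t).
Try x_p = A*cos(t) + B*sin(t). Substituting and equating the coefficients of cos(t) and sin(t) gives A = 14/25, B = -21/50, so x_p = -21*sin(t)/50 + 14*cos(t)/25.
General solution: x = -21*sin(t)/50 + 14*cos(t)/25 + C1*exp(3*t) + C2*t*exp(3*t).
Apply the initial conditions: x(0) = 14/25 + C1 = -5 and x'(0) = -21/50 + C2 + 3*C1 = 3. Solving gives C1 = -139/25, C2 = 201/10.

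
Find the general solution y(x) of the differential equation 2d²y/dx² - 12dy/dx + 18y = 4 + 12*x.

Divide through by 2: y'' - 6y' + 9y = 2 + 6*x.
Characteristic equation r² - 6r + 9 = 0 has discriminant (-6)² - 4·(9) = 0, so r = 3 is a repeated root.
Hence y_h = (C1 + C2*x)*exp(3*x).
For the particular solution try y_p = A0 + A1*x. Substituting and matching coefficients of each power of x gives A0 = 2/3, A1 = 2/3, so y_p = 2/3 + 2*x/3.

y = 2/3 + 2*x/3 + C1*exp(3*x) + C2*x*exp(3*x)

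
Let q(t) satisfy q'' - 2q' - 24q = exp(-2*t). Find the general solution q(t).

Characteristic equation r² - 2r - 24 = 0 factors as (r - 6)(r + 4) = 0, so r = 6, -4.
Hence q_h = C1*exp(6*t) + C2*exp(-4*t).
Try q_p = A*exp(-2*t). Substituting into the equation and dividing by exp(-2*t) gives A = -1/16, so q_p = -exp(-2*t)/16.

q = -exp(-2*t)/16 + C1*exp(6*t) + C2*exp(-4*t)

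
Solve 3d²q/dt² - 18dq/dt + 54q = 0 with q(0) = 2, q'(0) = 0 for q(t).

Divide through by 3: q'' - 6q' + 18q = 0.
Characteristic equation r² - 6r + 18 = 0 has discriminant (-6)² - 4·(18) = -36 < 0, so r = 3 ± 3i.
Hence q_h = C1*cos(3*t)*exp(3*t) + C2*exp(3*t)*sin(3*t).
Apply the initial conditions: q(0) = C1 = 2 and q'(0) = 3*C1 + 3*C2 = 0. Solving gives C1 = 2, C2 = -2.

q = -2*exp(3*t)*sin(3*t) + 2*cos(3*t)*exp(3*t)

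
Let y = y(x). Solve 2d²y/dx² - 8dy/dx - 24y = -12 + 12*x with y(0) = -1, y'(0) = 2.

Divide through by 2: y'' - 4y' - 12y = -6 + 6*x.
Characteristic equation r² - 4r - 12 = 0 factors as (r - 6)(r + 2) = 0, so r = 6, -2.
Hence y_h = C1*exp(6*x) + C2*exp(-2*x).
For the particular solution try y_p = A0 + A1*x. Substituting and matching coefficients of each power of x gives A0 = 2/3, A1 = -1/2, so y_p = 2/3 - x/2.
General solution: y = 2/3 - x/2 + C1*exp(6*x) + C2*exp(-2*x).
Apply the initial conditions: y(0) = 2/3 + C1 + C2 = -1 and y'(0) = -1/2 - 2*C2 + 6*C1 = 2. Solving gives C1 = -5/48, C2 = -25/16.

y = 2/3 - 25*exp(-2*x)/16 - 5*exp(6*x)/48 - x/2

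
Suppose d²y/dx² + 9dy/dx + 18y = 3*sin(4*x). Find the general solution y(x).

y = -27*cos(4*x)/325 + 3*sin(4*x)/650 + C1*exp(-3*x) + C2*exp(-6*x)

Characteristic equation r² + 9r + 18 = 0 factors as (r + 3)(r + 6) = 0, so r = -3, -6.
Hence y_h = C1*exp(-3*x) + C2*exp(-6*x).
Try y_p = A*cos(4*x) + B*sin(4*x). Substituting and equating the coefficients of cos(4x) and sin(4x) gives A = -27/325, B = 3/650, so y_p = -27*cos(4*x)/325 + 3*sin(4*x)/650.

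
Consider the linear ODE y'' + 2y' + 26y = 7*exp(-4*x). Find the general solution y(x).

y = 7*exp(-4*x)/34 + C1*cos(5*x)*exp(-x) + C2*exp(-x)*sin(5*x)

Characteristic equation r² + 2r + 26 = 0 has discriminant (2)² - 4·(26) = -100 < 0, so r = -1 ± 5i.
Hence y_h = C1*cos(5*x)*exp(-x) + C2*exp(-x)*sin(5*x).
Try y_p = A*exp(-4*x). Substituting into the equation and dividing by exp(-4*x) gives A = 7/34, so y_p = 7*exp(-4*x)/34.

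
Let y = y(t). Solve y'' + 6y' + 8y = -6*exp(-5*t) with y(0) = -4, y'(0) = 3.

y = -2*exp(-5*t) - 15*exp(-2*t)/2 + 11*exp(-4*t)/2

Characteristic equation r² + 6r + 8 = 0 factors as (r + 2)(r + 4) = 0, so r = -2, -4.
Hence y_h = C1*exp(-2*t) + C2*exp(-4*t).
Try y_p = A*exp(-5*t). Substituting into the equation and dividing by exp(-5*t) gives A = -2, so y_p = -2*exp(-5*t).
General solution: y = -2*exp(-5*t) + C1*exp(-2*t) + C2*exp(-4*t).
Apply the initial conditions: y(0) = -2 + C1 + C2 = -4 and y'(0) = 10 - 4*C2 - 2*C1 = 3. Solving gives C1 = -15/2, C2 = 11/2.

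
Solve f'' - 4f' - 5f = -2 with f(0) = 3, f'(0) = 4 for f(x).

f = 2/5 + 3*exp(-x)/2 + 11*exp(5*x)/10

Characteristic equation r² - 4r - 5 = 0 factors as (r + 1)(r - 5) = 0, so r = -1, 5.
Hence f_h = C1*exp(-x) + C2*exp(5*x).
For the particular solution try f_p = A0. Substituting and matching coefficients of each power of x gives A0 = 2/5, so f_p = 2/5.
General solution: f = 2/5 + C1*exp(-x) + C2*exp(5*x).
Apply the initial conditions: f(0) = 2/5 + C1 + C2 = 3 and f'(0) = -C1 + 5*C2 = 4. Solving gives C1 = 3/2, C2 = 11/10.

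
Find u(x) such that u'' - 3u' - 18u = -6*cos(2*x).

u = 9*sin(2*x)/130 + 33*cos(2*x)/130 + C1*exp(-3*x) + C2*exp(6*x)

Characteristic equation r² - 3r - 18 = 0 factors as (r + 3)(r - 6) = 0, so r = -3, 6.
Hence u_h = C1*exp(-3*x) + C2*exp(6*x).
Try u_p = A*cos(2*x) + B*sin(2*x). Substituting and equating the coefficients of cos(2x) and sin(2x) gives A = 33/130, B = 9/130, so u_p = 9*sin(2*x)/130 + 33*cos(2*x)/130.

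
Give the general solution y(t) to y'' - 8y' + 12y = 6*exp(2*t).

Characteristic equation r² - 8r + 12 = 0 factors as (r - 2)(r - 6) = 0, so r = 2, 6.
Hence y_h = C1*exp(2*t) + C2*exp(6*t).
Since exp(2*t) solves the homogeneous equation (r = 2 is a root of multiplicity 1), multiply the trial by t. Try y_p = A*t*exp(2*t). Substituting into the equation and dividing by exp(2*t) gives A = -3/2, so y_p = -3*t*exp(2*t)/2.

y = C1*exp(2*t) + C2*exp(6*t) - 3*t*exp(2*t)/2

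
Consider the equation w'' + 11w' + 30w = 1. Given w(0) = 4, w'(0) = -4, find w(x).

Characteristic equation r² + 11r + 30 = 0 factors as (r + 5)(r + 6) = 0, so r = -5, -6.
Hence w_h = C1*exp(-5*x) + C2*exp(-6*x).
For the particular solution try w_p = A0. Substituting and matching coefficients of each power of x gives A0 = 1/30, so w_p = 1/30.
General solution: w = 1/30 + C1*exp(-5*x) + C2*exp(-6*x).
Apply the initial conditions: w(0) = 1/30 + C1 + C2 = 4 and w'(0) = -6*C2 - 5*C1 = -4. Solving gives C1 = 99/5, C2 = -95/6.

w = 1/30 - 95*exp(-6*x)/6 + 99*exp(-5*x)/5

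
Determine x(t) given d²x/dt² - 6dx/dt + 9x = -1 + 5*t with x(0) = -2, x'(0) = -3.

Characteristic equation r² - 6r + 9 = 0 has discriminant (-6)² - 4·(9) = 0, so r = 3 is a repeated root.
Hence x_h = (C1 + C2*t)*exp(3*t).
For the particular solution try x_p = A0 + A1*t. Substituting and matching coefficients of each power of t gives A0 = 7/27, A1 = 5/9, so x_p = 7/27 + 5*t/9.
General solution: x = 7/27 + 5*t/9 + C1*exp(3*t) + C2*t*exp(3*t).
Apply the initial conditions: x(0) = 7/27 + C1 = -2 and x'(0) = 5/9 + C2 + 3*C1 = -3. Solving gives C1 = -61/27, C2 = 29/9.

x = 7/27 - 61*exp(3*t)/27 + 5*t/9 + 29*t*exp(3*t)/9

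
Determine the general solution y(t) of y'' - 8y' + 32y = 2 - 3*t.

y = 5/128 - 3*t/32 + C1*cos(4*t)*exp(4*t) + C2*exp(4*t)*sin(4*t)

Characteristic equation r² - 8r + 32 = 0 has discriminant (-8)² - 4·(32) = -64 < 0, so r = 4 ± 4i.
Hence y_h = C1*cos(4*t)*exp(4*t) + C2*exp(4*t)*sin(4*t).
For the particular solution try y_p = A0 + A1*t. Substituting and matching coefficients of each power of t gives A0 = 5/128, A1 = -3/32, so y_p = 5/128 - 3*t/32.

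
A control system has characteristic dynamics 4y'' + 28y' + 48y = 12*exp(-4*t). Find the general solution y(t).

y = C1*exp(-3*t) + C2*exp(-4*t) - 3*t*exp(-4*t)

Divide through by 4: y'' + 7y' + 12y = 3*exp(-4*t).
Characteristic equation r² + 7r + 12 = 0 factors as (r + 3)(r + 4) = 0, so r = -3, -4.
Hence y_h = C1*exp(-3*t) + C2*exp(-4*t).
Since exp(-4*t) solves the homogeneous equation (r = -4 is a root of multiplicity 1), multiply the trial by t. Try y_p = A*t*exp(-4*t). Substituting into the equation and dividing by exp(-4*t) gives A = -3, so y_p = -3*t*exp(-4*t).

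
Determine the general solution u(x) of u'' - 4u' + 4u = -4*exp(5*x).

Characteristic equation r² - 4r + 4 = 0 has discriminant (-4)² - 4·(4) = 0, so r = 2 is a repeated root.
Hence u_h = (C1 + C2*x)*exp(2*x).
Try u_p = A*exp(5*x). Substituting into the equation and dividing by exp(5*x) gives A = -4/9, so u_p = -4*exp(5*x)/9.

u = -4*exp(5*x)/9 + C1*exp(2*x) + C2*x*exp(2*x)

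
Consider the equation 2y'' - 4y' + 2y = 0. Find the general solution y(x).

Divide through by 2: y'' - 2y' + y = 0.
Characteristic equation r² - 2r + 1 = 0 has discriminant (-2)² - 4·(1) = 0, so r = 1 is a repeated root.
Hence y_h = (C1 + C2*x)*exp(x).

y = C1*exp(x) + C2*x*exp(x)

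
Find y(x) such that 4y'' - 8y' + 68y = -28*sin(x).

y = -28*sin(x)/65 - 7*cos(x)/130 + C1*cos(4*x)*exp(x) + C2*exp(x)*sin(4*x)

Divide through by 4: y'' - 2y' + 17y = -7*sin(x).
Characteristic equation r² - 2r + 17 = 0 has discriminant (-2)² - 4·(17) = -64 < 0, so r = 1 ± 4i.
Hence y_h = C1*cos(4*x)*exp(x) + C2*exp(x)*sin(4*x).
Try y_p = A*cos(x) + B*sin(x). Substituting and equating the coefficients of cos(x) and sin(x) gives A = -7/130, B = -28/65, so y_p = -28*sin(x)/65 - 7*cos(x)/130.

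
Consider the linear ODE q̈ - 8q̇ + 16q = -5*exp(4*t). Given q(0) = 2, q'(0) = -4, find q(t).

Characteristic equation r² - 8r + 16 = 0 has discriminant (-8)² - 4·(16) = 0, so r = 4 is a repeated root.
Hence q_h = (C1 + C2*t)*exp(4*t).
Since exp(4*t) solves the homogeneous equation (r = 4 is a root of multiplicity 2), multiply the trial by t^2. Try q_p = A*t^2*exp(4*t). Substituting into the equation and dividing by exp(4*t) gives A = -5/2, so q_p = -5*t^2*exp(4*t)/2.
General solution: q = C1*exp(4*t) - 5*t^2*exp(4*t)/2 + C2*t*exp(4*t).
Apply the initial conditions: q(0) = C1 = 2 and q'(0) = C2 + 4*C1 = -4. Solving gives C1 = 2, C2 = -12.

q = 2*exp(4*t) - 12*t*exp(4*t) - 5*t**2*exp(4*t)/2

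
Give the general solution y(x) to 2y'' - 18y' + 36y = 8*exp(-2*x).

Divide through by 2: y'' - 9y' + 18y = 4*exp(-2*x).
Characteristic equation r² - 9r + 18 = 0 factors as (r - 6)(r - 3) = 0, so r = 6, 3.
Hence y_h = C1*exp(6*x) + C2*exp(3*x).
Try y_p = A*exp(-2*x). Substituting into the equation and dividing by exp(-2*x) gives A = 1/10, so y_p = exp(-2*x)/10.

y = exp(-2*x)/10 + C1*exp(6*x) + C2*exp(3*x)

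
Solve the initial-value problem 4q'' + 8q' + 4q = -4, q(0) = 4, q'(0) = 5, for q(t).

Divide through by 4: q'' + 2q' + q = -1.
Characteristic equation r² + 2r + 1 = 0 has discriminant (2)² - 4·(1) = 0, so r = -1 is a repeated root.
Hence q_h = (C1 + C2*t)*exp(-t).
For the particular solution try q_p = A0. Substituting and matching coefficients of each power of t gives A0 = -1, so q_p = -1.
General solution: q = -1 + C1*exp(-t) + C2*t*exp(-t).
Apply the initial conditions: q(0) = -1 + C1 = 4 and q'(0) = C2 - C1 = 5. Solving gives C1 = 5, C2 = 10.

q = -1 + 5*exp(-t) + 10*t*exp(-t)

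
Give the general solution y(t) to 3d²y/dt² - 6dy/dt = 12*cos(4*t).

y = C2 - cos(4*t)/5 - sin(4*t)/10 + C1*exp(2*t)

Divide through by 3: y'' - 2y' = 4*cos(4*t).
Characteristic equation r² - 2r = 0 factors as (r - 2)r = 0, so r = 2, 0.
Hence y_h = C1*exp(2*t) + C2.
Try y_p = A*cos(4*t) + B*sin(4*t). Substituting and equating the coefficients of cos(4t) and sin(4t) gives A = -1/5, B = -1/10, so y_p = -cos(4*t)/5 - sin(4*t)/10.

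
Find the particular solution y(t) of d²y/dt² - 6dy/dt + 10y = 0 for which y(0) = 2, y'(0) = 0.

Characteristic equation r² - 6r + 10 = 0 has discriminant (-6)² - 4·(10) = -4 < 0, so r = 3 ± i.
Hence y_h = C1*cos(t)*exp(3*t) + C2*exp(3*t)*sin(t).
Apply the initial conditions: y(0) = C1 = 2 and y'(0) = C2 + 3*C1 = 0. Solving gives C1 = 2, C2 = -6.

y = -6*exp(3*t)*sin(t) + 2*cos(t)*exp(3*t)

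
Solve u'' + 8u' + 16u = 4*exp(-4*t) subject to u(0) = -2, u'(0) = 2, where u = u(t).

Characteristic equation r² + 8r + 16 = 0 has discriminant (8)² - 4·(16) = 0, so r = -4 is a repeated root.
Hence u_h = (C1 + C2*t)*exp(-4*t).
Since exp(-4*t) solves the homogeneous equation (r = -4 is a root of multiplicity 2), multiply the trial by t^2. Try u_p = A*t^2*exp(-4*t). Substituting into the equation and dividing by exp(-4*t) gives A = 2, so u_p = 2*t^2*exp(-4*t).
General solution: u = C1*exp(-4*t) + 2*t^2*exp(-4*t) + C2*t*exp(-4*t).
Apply the initial conditions: u(0) = C1 = -2 and u'(0) = C2 - 4*C1 = 2. Solving gives C1 = -2, C2 = -6.

u = -2*exp(-4*t) - 6*t*exp(-4*t) + 2*t**2*exp(-4*t)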